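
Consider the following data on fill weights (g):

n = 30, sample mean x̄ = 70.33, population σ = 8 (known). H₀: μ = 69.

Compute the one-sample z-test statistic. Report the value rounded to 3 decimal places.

test statistic = 0.911

SE = σ/√n = 8/√30 = 1.4606
z = (x̄−μ₀)/SE = (70.33−69)/1.4606 = 0.9106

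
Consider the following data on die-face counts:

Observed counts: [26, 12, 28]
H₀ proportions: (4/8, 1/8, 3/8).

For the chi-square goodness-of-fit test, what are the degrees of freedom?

df = k − 1 = 3 − 1 = 2

degrees of freedom = 2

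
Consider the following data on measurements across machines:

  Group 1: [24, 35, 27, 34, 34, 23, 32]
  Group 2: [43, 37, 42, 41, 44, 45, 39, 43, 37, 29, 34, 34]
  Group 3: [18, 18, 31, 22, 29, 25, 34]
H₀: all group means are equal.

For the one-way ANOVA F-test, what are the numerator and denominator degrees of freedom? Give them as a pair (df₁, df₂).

degrees of freedom = [2, 23]

k = 3 groups, N = 26 total
df = (k−1, N−k) = (3−1, 26−3) = (2, 23)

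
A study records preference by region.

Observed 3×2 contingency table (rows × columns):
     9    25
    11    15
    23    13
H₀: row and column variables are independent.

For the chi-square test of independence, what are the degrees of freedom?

df = (r−1)(c−1) = (3−1)·(2−1) = 2

degrees of freedom = 2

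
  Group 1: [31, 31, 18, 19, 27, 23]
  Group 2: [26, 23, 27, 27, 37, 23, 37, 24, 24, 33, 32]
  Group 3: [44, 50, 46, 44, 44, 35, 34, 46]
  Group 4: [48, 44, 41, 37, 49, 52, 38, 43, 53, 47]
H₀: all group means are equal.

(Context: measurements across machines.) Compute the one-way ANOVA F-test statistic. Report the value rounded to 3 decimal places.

Group means [24.83, 28.45, 42.88, 45.20], grand mean 35.914
SSB = Σnᵢ(x̄ᵢ−x̄)² = 2598.707; SSW = ΣΣ(x−x̄ᵢ)² = 944.036
MSB = 2598.707/3 = 866.2358; MSW = 944.036/31 = 30.4528
F = MSB/MSW = 28.4452
df = (3, 31)

test statistic = 28.445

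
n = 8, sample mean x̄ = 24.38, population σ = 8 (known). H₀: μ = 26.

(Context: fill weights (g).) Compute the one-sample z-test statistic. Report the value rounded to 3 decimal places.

test statistic = -0.573

SE = σ/√n = 8/√8 = 2.8284
z = (x̄−μ₀)/SE = (24.38−26)/2.8284 = -0.5728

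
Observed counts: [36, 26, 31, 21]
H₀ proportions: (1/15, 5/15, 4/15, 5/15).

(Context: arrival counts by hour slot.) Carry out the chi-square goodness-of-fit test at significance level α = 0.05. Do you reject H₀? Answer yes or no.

n = 114; E_i = n·p_i = [7.60, 38.00, 30.40, 38.00]
χ² = (36−7.60)²/7.60 + (26−38.00)²/38.00 + (31−30.40)²/30.40 + (21−38.00)²/38.00 = 117.5329
df = 3
p-value (upper-tail) = 0.00000
At α=0.05: p < α → reject H₀

reject H₀: yes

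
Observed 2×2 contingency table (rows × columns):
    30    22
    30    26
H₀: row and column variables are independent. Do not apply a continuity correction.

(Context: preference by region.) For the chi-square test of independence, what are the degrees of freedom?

degrees of freedom = 1

df = (r−1)(c−1) = (2−1)·(2−1) = 1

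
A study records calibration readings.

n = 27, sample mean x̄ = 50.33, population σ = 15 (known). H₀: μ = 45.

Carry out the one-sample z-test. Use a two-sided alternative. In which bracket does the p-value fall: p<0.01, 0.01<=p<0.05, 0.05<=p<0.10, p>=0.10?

SE = σ/√n = 15/√27 = 2.8868
z = (x̄−μ₀)/SE = (50.33−45)/2.8868 = 1.8464
p-value (two-sided) = 0.06484
→ bracket: 0.05<=p<0.10

p-value bracket: 0.05<=p<0.10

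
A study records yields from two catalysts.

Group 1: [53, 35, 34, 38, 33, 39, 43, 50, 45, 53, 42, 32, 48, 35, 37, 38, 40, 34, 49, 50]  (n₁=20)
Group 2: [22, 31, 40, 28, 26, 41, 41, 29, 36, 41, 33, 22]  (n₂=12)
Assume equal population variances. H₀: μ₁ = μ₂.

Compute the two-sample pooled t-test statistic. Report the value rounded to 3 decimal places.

x̄₁=41.400, s₁=7.014, n₁=20
x̄₂=32.500, s₂=7.280, n₂=12
s_p² = [19·7.014² + 11·7.280²]/30 = 50.5933
SE = √(s_p²·(1/20+1/12)) = 2.5973
t = (41.400−32.500)/2.5973 = 3.4267
df = 30

test statistic = 3.427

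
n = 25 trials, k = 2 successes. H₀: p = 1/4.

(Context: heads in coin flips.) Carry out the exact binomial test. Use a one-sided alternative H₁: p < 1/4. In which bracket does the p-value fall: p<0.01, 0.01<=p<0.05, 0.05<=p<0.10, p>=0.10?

Exact binomial: n=25, k=2, p₀=1/4=0.2500
P(X≤2) from Σ C(n,i)·p₀^i·(1−p₀)^(n−i)
p-value (one-sided, H₁ less) = 0.03211
→ bracket: 0.01<=p<0.05

p-value bracket: 0.01<=p<0.05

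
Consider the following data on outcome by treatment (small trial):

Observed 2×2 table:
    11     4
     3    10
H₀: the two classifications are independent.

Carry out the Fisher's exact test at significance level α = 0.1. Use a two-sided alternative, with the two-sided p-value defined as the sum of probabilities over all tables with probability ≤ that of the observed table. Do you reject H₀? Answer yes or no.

Margins: r₁=15, r₂=13, c₁=14, c₂=14, n=28
p_obs = C(15,11)·C(13,3)/C(28,14); sum pmf over tables with pmf ≤ p_obs
p-value (two-sided) = 0.02130
At α=0.1: p < α → reject H₀

reject H₀: yes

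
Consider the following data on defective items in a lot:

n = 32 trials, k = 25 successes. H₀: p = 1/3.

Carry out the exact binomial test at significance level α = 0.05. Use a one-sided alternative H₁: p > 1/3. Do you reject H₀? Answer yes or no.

Exact binomial: n=32, k=25, p₀=1/3=0.3333
P(X≥25) from Σ C(n,i)·p₀^i·(1−p₀)^(n−i)
p-value (one-sided, H₁ greater) = 0.00000
At α=0.05: p < α → reject H₀

reject H₀: yes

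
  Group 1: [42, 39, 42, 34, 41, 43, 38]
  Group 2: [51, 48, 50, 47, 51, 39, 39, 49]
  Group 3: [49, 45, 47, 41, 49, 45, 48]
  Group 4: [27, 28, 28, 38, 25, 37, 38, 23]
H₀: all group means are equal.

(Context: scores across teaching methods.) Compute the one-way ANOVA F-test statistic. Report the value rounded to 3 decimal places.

Group means [39.86, 46.75, 46.29, 30.50], grand mean 40.700
SSB = Σnᵢ(x̄ᵢ−x̄)² = 1348.514; SSW = ΣΣ(x−x̄ᵢ)² = 547.786
MSB = 1348.514/3 = 449.5048; MSW = 547.786/26 = 21.0687
F = MSB/MSW = 21.3352
df = (3, 26)

test statistic = 21.335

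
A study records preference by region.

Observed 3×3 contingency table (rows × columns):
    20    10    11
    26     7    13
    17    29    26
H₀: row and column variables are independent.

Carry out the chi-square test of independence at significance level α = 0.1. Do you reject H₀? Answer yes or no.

reject H₀: yes

Row totals [41, 46, 72], col totals [63, 46, 50], n=159
χ² = (20−16.25)²/16.25 + (10−11.86)²/11.86 + (11−12.89)²/12.89 + (26−18.23)²/18.23 + (7−13.31)²/13.31 + (13−14.47)²/14.47 + (17−28.53)²/28.53 + (29−20.83)²/20.83 + (26−22.64)²/22.64 = 16.2530
df = 4
p-value (upper-tail) = 0.00270
At α=0.1: p < α → reject H₀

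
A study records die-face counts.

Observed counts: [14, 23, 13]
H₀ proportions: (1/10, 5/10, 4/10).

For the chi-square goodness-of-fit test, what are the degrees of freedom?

df = k − 1 = 3 − 1 = 2

degrees of freedom = 2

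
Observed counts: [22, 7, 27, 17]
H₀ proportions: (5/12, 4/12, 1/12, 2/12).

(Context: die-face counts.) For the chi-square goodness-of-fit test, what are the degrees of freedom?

df = k − 1 = 4 − 1 = 3

degrees of freedom = 3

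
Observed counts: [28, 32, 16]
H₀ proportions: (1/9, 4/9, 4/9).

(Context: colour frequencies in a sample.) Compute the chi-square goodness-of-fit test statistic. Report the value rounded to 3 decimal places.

n = 76; E_i = n·p_i = [8.44, 33.78, 33.78]
χ² = (28−8.44)²/8.44 + (32−33.78)²/33.78 + (16−33.78)²/33.78 = 54.7368
df = 2

test statistic = 54.737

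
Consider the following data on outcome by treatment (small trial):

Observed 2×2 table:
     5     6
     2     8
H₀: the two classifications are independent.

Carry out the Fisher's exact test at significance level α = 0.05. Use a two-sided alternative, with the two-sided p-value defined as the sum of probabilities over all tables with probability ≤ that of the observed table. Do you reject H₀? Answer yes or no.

reject H₀: no

Margins: r₁=11, r₂=10, c₁=7, c₂=14, n=21
p_obs = C(11,5)·C(10,2)/C(21,7); sum pmf over tables with pmf ≤ p_obs
p-value (two-sided) = 0.36146
At α=0.05: p ≥ α → fail to reject H₀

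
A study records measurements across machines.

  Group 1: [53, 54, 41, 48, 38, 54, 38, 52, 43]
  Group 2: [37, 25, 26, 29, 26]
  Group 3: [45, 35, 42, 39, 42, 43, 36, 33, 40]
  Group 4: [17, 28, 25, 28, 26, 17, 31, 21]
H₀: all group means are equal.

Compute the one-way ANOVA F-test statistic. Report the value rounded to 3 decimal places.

test statistic = 28.951

Group means [46.78, 28.60, 39.44, 24.12], grand mean 35.871
SSB = Σnᵢ(x̄ᵢ−x̄)² = 2553.631; SSW = ΣΣ(x−x̄ᵢ)² = 793.853
MSB = 2553.631/3 = 851.2104; MSW = 793.853/27 = 29.4020
F = MSB/MSW = 28.9508
df = (3, 27)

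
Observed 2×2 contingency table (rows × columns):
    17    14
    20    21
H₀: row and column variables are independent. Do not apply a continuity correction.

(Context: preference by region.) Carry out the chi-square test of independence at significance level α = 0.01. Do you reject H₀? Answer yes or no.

Row totals [31, 41], col totals [37, 35], n=72
χ² = (17−15.93)²/15.93 + (14−15.07)²/15.07 + (20−21.07)²/21.07 + (21−19.93)²/19.93 = 0.2594
df = 1
p-value (upper-tail) = 0.61056
At α=0.01: p ≥ α → fail to reject H₀

reject H₀: no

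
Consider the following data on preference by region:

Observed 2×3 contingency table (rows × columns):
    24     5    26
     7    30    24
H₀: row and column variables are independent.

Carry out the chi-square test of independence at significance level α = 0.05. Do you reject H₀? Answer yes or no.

Row totals [55, 61], col totals [31, 35, 50], n=116
χ² = (24−14.70)²/14.70 + (5−16.59)²/16.59 + (26−23.71)²/23.71 + (7−16.30)²/16.30 + (30−18.41)²/18.41 + (24−26.29)²/26.29 = 27.0217
df = 2
p-value (upper-tail) = 0.00000
At α=0.05: p < α → reject H₀

reject H₀: yes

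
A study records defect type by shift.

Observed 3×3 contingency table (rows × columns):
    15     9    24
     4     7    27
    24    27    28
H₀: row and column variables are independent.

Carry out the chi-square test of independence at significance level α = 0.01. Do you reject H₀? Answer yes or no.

Row totals [48, 38, 79], col totals [43, 43, 79], n=165
χ² = (15−12.51)²/12.51 + (9−12.51)²/12.51 + (24−22.98)²/22.98 + (4−9.90)²/9.90 + (7−9.90)²/9.90 + (27−18.19)²/18.19 + (24−20.59)²/20.59 + (27−20.59)²/20.59 + (28−37.82)²/37.82 = 15.2717
df = 4
p-value (upper-tail) = 0.00417
At α=0.01: p < α → reject H₀

reject H₀: yes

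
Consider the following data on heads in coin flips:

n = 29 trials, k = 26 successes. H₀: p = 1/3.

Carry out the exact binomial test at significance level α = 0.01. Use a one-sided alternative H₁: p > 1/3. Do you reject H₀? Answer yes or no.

reject H₀: yes

Exact binomial: n=29, k=26, p₀=1/3=0.3333
P(X≥26) from Σ C(n,i)·p₀^i·(1−p₀)^(n−i)
p-value (one-sided, H₁ greater) = 0.00000
At α=0.01: p < α → reject H₀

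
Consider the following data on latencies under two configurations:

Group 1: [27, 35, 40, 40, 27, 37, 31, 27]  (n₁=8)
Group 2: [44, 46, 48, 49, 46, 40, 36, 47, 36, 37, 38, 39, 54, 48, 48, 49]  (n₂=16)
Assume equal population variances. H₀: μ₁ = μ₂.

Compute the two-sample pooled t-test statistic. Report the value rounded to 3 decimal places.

test statistic = -4.533

x̄₁=33.000, s₁=5.732, n₁=8
x̄₂=44.062, s₂=5.591, n₂=16
s_p² = [7·5.732² + 15·5.591²]/22 = 31.7699
SE = √(s_p²·(1/8+1/16)) = 2.4407
t = (33.000−44.062)/2.4407 = -4.5326
df = 22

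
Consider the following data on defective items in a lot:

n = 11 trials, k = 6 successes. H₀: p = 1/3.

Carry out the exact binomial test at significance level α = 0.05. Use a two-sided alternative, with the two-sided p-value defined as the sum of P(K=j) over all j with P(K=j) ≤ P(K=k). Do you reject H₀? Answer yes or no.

Exact binomial: n=11, k=6, p₀=1/3=0.3333
P(X=j) = C(n,j)·p₀^j·(1−p₀)^(n−j); p = Σ P(X=j) over j with P(X=j) ≤ P(X=6)
p-value (two-sided) = 0.19723
At α=0.05: p ≥ α → fail to reject H₀

reject H₀: no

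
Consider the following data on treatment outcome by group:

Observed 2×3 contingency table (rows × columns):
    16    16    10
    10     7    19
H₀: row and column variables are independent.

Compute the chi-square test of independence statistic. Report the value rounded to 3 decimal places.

test statistic = 7.281

Row totals [42, 36], col totals [26, 23, 29], n=78
χ² = (16−14.00)²/14.00 + (16−12.38)²/12.38 + (10−15.62)²/15.62 + (10−12.00)²/12.00 + (7−10.62)²/10.62 + (19−13.38)²/13.38 = 7.2810
df = 2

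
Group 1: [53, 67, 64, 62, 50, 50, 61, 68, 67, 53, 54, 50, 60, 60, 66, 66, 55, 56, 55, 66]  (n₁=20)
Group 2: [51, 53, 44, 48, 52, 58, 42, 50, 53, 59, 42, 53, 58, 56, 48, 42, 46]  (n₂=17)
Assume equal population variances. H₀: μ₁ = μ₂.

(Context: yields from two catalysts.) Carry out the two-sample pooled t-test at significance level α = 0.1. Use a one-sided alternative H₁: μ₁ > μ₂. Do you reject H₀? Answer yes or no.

x̄₁=59.150, s₁=6.393, n₁=20
x̄₂=50.294, s₂=5.742, n₂=17
s_p² = [19·6.393² + 16·5.742²]/35 = 37.2594
SE = √(s_p²·(1/20+1/17)) = 2.0136
t = (59.150−50.294)/2.0136 = 4.3980
df = 35
p-value (one-sided, H₁ greater) = 0.00005
At α=0.1: p < α → reject H₀

reject H₀: yes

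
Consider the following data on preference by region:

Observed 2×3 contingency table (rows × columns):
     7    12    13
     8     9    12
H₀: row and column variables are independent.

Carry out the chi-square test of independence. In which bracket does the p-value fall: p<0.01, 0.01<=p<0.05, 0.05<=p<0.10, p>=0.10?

p-value bracket: p>=0.10

Row totals [32, 29], col totals [15, 21, 25], n=61
χ² = (7−7.87)²/7.87 + (12−11.02)²/11.02 + (13−13.11)²/13.11 + (8−7.13)²/7.13 + (9−9.98)²/9.98 + (12−11.89)²/11.89 = 0.3886
df = 2
p-value (upper-tail) = 0.82340
→ bracket: p>=0.10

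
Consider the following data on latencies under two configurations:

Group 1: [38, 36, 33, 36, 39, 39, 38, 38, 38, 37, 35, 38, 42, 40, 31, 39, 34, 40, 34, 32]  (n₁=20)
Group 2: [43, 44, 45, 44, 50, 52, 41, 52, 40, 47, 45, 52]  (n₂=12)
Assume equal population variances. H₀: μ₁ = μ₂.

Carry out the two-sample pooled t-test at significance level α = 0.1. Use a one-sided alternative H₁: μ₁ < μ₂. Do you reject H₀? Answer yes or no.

x̄₁=36.850, s₁=2.907, n₁=20
x̄₂=46.250, s₂=4.309, n₂=12
s_p² = [19·2.907² + 11·4.309²]/30 = 12.1600
SE = √(s_p²·(1/20+1/12)) = 1.2733
t = (36.850−46.250)/1.2733 = -7.3823
df = 30
p-value (one-sided, H₁ less) = 0.00000
At α=0.1: p < α → reject H₀

reject H₀: yes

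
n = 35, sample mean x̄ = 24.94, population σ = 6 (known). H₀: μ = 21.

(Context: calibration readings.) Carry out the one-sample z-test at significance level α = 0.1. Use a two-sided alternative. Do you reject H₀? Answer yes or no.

reject H₀: yes

SE = σ/√n = 6/√35 = 1.0142
z = (x̄−μ₀)/SE = (24.94−21)/1.0142 = 3.8849
p-value (two-sided) = 0.00010
At α=0.1: p < α → reject H₀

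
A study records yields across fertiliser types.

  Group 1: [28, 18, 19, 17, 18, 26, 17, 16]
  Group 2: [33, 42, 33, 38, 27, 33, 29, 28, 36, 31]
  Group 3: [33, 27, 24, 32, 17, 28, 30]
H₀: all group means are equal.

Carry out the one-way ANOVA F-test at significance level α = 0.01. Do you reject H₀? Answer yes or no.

Group means [19.88, 33.00, 27.29], grand mean 27.200
SSB = Σnᵢ(x̄ᵢ−x̄)² = 765.696; SSW = ΣΣ(x−x̄ᵢ)² = 518.304
MSB = 765.696/2 = 382.8482; MSW = 518.304/22 = 23.5593
F = MSB/MSW = 16.2504
df = (2, 22)
p-value (upper-tail) = 0.00005
At α=0.01: p < α → reject H₀

reject H₀: yes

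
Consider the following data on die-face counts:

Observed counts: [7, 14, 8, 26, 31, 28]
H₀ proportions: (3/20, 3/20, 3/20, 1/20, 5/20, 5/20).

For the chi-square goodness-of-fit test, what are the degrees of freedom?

df = k − 1 = 6 − 1 = 5

degrees of freedom = 5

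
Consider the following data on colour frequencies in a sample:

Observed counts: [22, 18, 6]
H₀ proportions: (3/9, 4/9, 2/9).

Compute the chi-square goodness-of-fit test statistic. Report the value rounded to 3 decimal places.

test statistic = 4.935

n = 46; E_i = n·p_i = [15.33, 20.44, 10.22]
χ² = (22−15.33)²/15.33 + (18−20.44)²/20.44 + (6−10.22)²/10.22 = 4.9348
df = 2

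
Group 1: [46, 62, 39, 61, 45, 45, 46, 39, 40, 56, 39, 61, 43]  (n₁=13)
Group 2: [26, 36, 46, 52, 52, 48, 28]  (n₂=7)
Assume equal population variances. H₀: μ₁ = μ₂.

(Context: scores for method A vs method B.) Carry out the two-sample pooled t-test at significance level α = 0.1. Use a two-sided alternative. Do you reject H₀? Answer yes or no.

x̄₁=47.846, s₁=8.924, n₁=13
x̄₂=41.143, s₂=11.067, n₂=7
s_p² = [12·8.924² + 6·11.067²]/18 = 93.9194
SE = √(s_p²·(1/13+1/7)) = 4.5433
t = (47.846−41.143)/4.5433 = 1.4754
df = 18
p-value (two-sided) = 0.15738
At α=0.1: p ≥ α → fail to reject H₀

reject H₀: no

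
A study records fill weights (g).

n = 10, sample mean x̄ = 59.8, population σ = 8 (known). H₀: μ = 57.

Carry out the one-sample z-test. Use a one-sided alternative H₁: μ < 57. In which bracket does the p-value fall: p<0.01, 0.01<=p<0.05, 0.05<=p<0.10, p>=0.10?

SE = σ/√n = 8/√10 = 2.5298
z = (x̄−μ₀)/SE = (59.8−57)/2.5298 = 1.1068
p-value (one-sided, H₁ less) = 0.86581
→ bracket: p>=0.10

p-value bracket: p>=0.10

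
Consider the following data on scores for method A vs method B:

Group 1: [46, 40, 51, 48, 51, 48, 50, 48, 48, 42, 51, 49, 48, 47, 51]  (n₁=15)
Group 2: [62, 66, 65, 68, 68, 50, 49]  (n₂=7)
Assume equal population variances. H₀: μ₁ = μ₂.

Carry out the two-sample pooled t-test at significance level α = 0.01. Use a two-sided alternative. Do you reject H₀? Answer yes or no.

x̄₁=47.867, s₁=3.226, n₁=15
x̄₂=61.143, s₂=8.214, n₂=7
s_p² = [14·3.226² + 6·8.214²]/20 = 27.5295
SE = √(s_p²·(1/15+1/7)) = 2.4017
t = (47.867−61.143)/2.4017 = -5.5279
df = 20
p-value (two-sided) = 0.00002
At α=0.01: p < α → reject H₀

reject H₀: yes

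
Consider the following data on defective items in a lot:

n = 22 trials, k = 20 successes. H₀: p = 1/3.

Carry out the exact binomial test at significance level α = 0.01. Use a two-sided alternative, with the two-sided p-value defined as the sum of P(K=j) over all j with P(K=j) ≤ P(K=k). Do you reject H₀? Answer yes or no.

Exact binomial: n=22, k=20, p₀=1/3=0.3333
P(X=j) = C(n,j)·p₀^j·(1−p₀)^(n−j); p = Σ P(X=j) over j with P(X=j) ≤ P(X=20)
p-value (two-sided) = 0.00000
At α=0.01: p < α → reject H₀

reject H₀: yes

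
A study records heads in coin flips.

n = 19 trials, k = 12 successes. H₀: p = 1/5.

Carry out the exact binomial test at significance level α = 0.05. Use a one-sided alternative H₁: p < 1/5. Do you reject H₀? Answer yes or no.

Exact binomial: n=19, k=12, p₀=1/5=0.2000
P(X≤12) from Σ C(n,i)·p₀^i·(1−p₀)^(n−i)
p-value (one-sided, H₁ less) = 0.99999
At α=0.05: p ≥ α → fail to reject H₀

reject H₀: no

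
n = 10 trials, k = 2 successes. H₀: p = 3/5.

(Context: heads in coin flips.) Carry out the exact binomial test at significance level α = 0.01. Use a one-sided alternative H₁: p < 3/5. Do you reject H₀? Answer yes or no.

reject H₀: no

Exact binomial: n=10, k=2, p₀=3/5=0.6000
P(X≤2) from Σ C(n,i)·p₀^i·(1−p₀)^(n−i)
p-value (one-sided, H₁ less) = 0.01229
At α=0.01: p ≥ α → fail to reject H₀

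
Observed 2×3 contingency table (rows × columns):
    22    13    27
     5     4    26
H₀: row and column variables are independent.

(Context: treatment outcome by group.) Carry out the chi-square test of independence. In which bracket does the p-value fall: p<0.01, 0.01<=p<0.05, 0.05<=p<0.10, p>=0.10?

p-value bracket: 0.01<=p<0.05

Row totals [62, 35], col totals [27, 17, 53], n=97
χ² = (22−17.26)²/17.26 + (13−10.87)²/10.87 + (27−33.88)²/33.88 + (5−9.74)²/9.74 + (4−6.13)²/6.13 + (26−19.12)²/19.12 = 8.6413
df = 2
p-value (upper-tail) = 0.01329
→ bracket: 0.01<=p<0.05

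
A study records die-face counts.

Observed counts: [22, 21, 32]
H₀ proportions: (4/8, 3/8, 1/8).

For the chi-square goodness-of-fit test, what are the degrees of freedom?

degrees of freedom = 2

df = k − 1 = 3 − 1 = 2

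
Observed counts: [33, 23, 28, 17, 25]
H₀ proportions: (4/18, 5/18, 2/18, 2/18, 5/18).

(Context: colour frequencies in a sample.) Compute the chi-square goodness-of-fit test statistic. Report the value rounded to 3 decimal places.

n = 126; E_i = n·p_i = [28.00, 35.00, 14.00, 14.00, 35.00]
χ² = (33−28.00)²/28.00 + (23−35.00)²/35.00 + (28−14.00)²/14.00 + (17−14.00)²/14.00 + (25−35.00)²/35.00 = 22.5071
df = 4

test statistic = 22.507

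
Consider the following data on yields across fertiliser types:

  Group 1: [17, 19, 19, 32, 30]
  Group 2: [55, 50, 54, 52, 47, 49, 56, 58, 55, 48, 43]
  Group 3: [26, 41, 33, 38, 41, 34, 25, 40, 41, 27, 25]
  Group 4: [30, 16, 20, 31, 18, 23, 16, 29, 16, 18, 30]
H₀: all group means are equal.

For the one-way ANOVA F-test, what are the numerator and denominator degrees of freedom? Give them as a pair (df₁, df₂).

k = 4 groups, N = 38 total
df = (k−1, N−k) = (4−1, 38−4) = (3, 34)

degrees of freedom = [3, 34]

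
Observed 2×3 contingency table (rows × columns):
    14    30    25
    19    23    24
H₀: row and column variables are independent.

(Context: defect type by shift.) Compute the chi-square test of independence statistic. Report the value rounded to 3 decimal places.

test statistic = 1.637

Row totals [69, 66], col totals [33, 53, 49], n=135
χ² = (14−16.87)²/16.87 + (30−27.09)²/27.09 + (25−25.04)²/25.04 + (19−16.13)²/16.13 + (23−25.91)²/25.91 + (24−23.96)²/23.96 = 1.6367
df = 2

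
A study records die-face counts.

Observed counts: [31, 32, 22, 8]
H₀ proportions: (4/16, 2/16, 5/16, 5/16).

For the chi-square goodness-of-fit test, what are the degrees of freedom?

degrees of freedom = 3

df = k − 1 = 4 − 1 = 3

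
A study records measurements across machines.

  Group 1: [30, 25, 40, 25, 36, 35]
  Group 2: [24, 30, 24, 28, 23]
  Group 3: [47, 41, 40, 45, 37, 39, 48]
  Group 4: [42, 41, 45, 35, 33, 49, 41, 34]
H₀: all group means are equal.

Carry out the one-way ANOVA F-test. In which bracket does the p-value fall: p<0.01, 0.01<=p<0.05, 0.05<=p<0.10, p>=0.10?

p-value bracket: p<0.01

Group means [31.83, 25.80, 42.43, 40.00], grand mean 36.038
SSB = Σnᵢ(x̄ᵢ−x̄)² = 1041.614; SSW = ΣΣ(x−x̄ᵢ)² = 557.348
MSB = 1041.614/3 = 347.2046; MSW = 557.348/22 = 25.3340
F = MSB/MSW = 13.7051
df = (3, 22)
p-value (upper-tail) = 0.00003
→ bracket: p<0.01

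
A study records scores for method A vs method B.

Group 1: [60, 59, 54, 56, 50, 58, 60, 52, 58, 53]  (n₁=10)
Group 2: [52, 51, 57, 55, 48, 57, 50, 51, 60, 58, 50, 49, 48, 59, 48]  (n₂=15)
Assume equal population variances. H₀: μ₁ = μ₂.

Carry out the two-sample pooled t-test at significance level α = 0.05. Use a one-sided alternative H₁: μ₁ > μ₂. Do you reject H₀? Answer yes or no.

x̄₁=56.000, s₁=3.559, n₁=10
x̄₂=52.867, s₂=4.340, n₂=15
s_p² = [9·3.559² + 14·4.340²]/23 = 16.4232
SE = √(s_p²·(1/10+1/15)) = 1.6544
t = (56.000−52.867)/1.6544 = 1.8939
df = 23
p-value (one-sided, H₁ greater) = 0.03544
At α=0.05: p < α → reject H₀

reject H₀: yes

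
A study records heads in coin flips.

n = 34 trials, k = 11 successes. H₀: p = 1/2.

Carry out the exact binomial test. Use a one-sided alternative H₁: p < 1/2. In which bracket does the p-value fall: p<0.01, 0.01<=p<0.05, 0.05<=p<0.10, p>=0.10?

Exact binomial: n=34, k=11, p₀=1/2=0.5000
P(X≤11) from Σ C(n,i)·p₀^i·(1−p₀)^(n−i)
p-value (one-sided, H₁ less) = 0.02881
→ bracket: 0.01<=p<0.05

p-value bracket: 0.01<=p<0.05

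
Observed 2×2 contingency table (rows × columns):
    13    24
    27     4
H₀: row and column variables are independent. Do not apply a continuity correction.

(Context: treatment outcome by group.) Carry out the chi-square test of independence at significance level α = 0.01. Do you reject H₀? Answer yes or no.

reject H₀: yes

Row totals [37, 31], col totals [40, 28], n=68
χ² = (13−21.76)²/21.76 + (24−15.24)²/15.24 + (27−18.24)²/18.24 + (4−12.76)²/12.76 = 18.8027
df = 1
p-value (upper-tail) = 0.00001
At α=0.01: p < α → reject H₀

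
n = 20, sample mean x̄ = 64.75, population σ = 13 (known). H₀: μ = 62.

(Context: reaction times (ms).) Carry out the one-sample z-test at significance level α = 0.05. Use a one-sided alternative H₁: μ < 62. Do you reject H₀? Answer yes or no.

SE = σ/√n = 13/√20 = 2.9069
z = (x̄−μ₀)/SE = (64.75−62)/2.9069 = 0.9460
p-value (one-sided, H₁ less) = 0.82793
At α=0.05: p ≥ α → fail to reject H₀

reject H₀: no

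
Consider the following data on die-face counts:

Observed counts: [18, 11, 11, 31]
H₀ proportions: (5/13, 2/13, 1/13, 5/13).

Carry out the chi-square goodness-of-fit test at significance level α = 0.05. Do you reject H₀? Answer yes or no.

reject H₀: yes

n = 71; E_i = n·p_i = [27.31, 10.92, 5.46, 27.31]
χ² = (18−27.31)²/27.31 + (11−10.92)²/10.92 + (11−5.46)²/5.46 + (31−27.31)²/27.31 = 9.2887
df = 3
p-value (upper-tail) = 0.02569
At α=0.05: p < α → reject H₀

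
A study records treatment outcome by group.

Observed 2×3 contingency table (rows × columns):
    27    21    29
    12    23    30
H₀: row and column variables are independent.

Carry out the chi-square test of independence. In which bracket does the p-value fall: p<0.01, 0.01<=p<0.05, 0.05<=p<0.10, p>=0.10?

Row totals [77, 65], col totals [39, 44, 59], n=142
χ² = (27−21.15)²/21.15 + (21−23.86)²/23.86 + (29−31.99)²/31.99 + (12−17.85)²/17.85 + (23−20.14)²/20.14 + (30−27.01)²/27.01 = 4.8980
df = 2
p-value (upper-tail) = 0.08638
→ bracket: 0.05<=p<0.10

p-value bracket: 0.05<=p<0.10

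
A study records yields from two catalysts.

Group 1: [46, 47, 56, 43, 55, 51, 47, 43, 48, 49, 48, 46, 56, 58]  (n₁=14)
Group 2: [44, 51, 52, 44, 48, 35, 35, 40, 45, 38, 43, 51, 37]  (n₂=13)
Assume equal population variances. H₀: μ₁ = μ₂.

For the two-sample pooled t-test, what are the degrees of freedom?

df = n₁ + n₂ − 2 = 14 + 13 − 2 = 25

degrees of freedom = 25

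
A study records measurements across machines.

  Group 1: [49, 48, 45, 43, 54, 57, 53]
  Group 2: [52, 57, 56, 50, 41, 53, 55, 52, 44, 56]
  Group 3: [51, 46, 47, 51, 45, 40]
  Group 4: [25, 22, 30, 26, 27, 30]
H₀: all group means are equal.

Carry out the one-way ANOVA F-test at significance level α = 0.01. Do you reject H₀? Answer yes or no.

Group means [49.86, 51.60, 46.67, 26.67], grand mean 45.000
SSB = Σnᵢ(x̄ᵢ−x̄)² = 2634.076; SSW = ΣΣ(x−x̄ᵢ)² = 539.924
MSB = 2634.076/3 = 878.0254; MSW = 539.924/25 = 21.5970
F = MSB/MSW = 40.6551
df = (3, 25)
p-value (upper-tail) = 0.00000
At α=0.01: p < α → reject H₀

reject H₀: yes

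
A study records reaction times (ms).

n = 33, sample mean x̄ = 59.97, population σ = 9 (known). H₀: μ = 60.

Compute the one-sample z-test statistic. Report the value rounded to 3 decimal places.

test statistic = -0.019

SE = σ/√n = 9/√33 = 1.5667
z = (x̄−μ₀)/SE = (59.97−60)/1.5667 = -0.0191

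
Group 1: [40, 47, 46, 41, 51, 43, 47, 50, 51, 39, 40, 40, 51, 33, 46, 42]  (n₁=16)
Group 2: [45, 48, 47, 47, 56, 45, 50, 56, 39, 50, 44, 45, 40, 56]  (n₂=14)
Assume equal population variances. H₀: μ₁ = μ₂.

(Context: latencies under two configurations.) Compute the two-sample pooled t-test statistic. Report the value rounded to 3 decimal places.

test statistic = -1.797

x̄₁=44.188, s₁=5.269, n₁=16
x̄₂=47.714, s₂=5.469, n₂=14
s_p² = [15·5.269² + 13·5.469²]/28 = 28.7605
SE = √(s_p²·(1/16+1/14)) = 1.9626
t = (44.188−47.714)/1.9626 = -1.7970
df = 28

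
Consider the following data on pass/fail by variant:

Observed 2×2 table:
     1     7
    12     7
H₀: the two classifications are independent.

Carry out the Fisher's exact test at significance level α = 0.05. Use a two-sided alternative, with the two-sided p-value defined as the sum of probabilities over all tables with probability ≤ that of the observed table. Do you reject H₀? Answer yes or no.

reject H₀: yes

Margins: r₁=8, r₂=19, c₁=13, c₂=14, n=27
p_obs = C(8,1)·C(19,12)/C(27,13); sum pmf over tables with pmf ≤ p_obs
p-value (two-sided) = 0.03285
At α=0.05: p < α → reject H₀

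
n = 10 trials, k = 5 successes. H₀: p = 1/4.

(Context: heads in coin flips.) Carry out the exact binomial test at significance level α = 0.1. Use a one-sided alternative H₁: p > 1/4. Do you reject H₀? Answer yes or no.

Exact binomial: n=10, k=5, p₀=1/4=0.2500
P(X≥5) from Σ C(n,i)·p₀^i·(1−p₀)^(n−i)
p-value (one-sided, H₁ greater) = 0.07813
At α=0.1: p < α → reject H₀

reject H₀: yes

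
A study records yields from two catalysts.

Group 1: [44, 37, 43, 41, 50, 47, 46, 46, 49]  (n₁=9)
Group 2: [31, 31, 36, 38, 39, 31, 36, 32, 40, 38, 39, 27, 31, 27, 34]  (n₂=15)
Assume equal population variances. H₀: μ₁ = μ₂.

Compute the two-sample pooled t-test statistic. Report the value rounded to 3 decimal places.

x̄₁=44.778, s₁=4.055, n₁=9
x̄₂=34.000, s₂=4.342, n₂=15
s_p² = [8·4.055² + 14·4.342²]/22 = 17.9798
SE = √(s_p²·(1/9+1/15)) = 1.7879
t = (44.778−34.000)/1.7879 = 6.0283
df = 22

test statistic = 6.028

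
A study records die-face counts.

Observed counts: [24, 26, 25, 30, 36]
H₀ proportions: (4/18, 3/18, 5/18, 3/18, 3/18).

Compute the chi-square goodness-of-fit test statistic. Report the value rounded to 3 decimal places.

test statistic = 15.553

n = 141; E_i = n·p_i = [31.33, 23.50, 39.17, 23.50, 23.50]
χ² = (24−31.33)²/31.33 + (26−23.50)²/23.50 + (25−39.17)²/39.17 + (30−23.50)²/23.50 + (36−23.50)²/23.50 = 15.5532
df = 4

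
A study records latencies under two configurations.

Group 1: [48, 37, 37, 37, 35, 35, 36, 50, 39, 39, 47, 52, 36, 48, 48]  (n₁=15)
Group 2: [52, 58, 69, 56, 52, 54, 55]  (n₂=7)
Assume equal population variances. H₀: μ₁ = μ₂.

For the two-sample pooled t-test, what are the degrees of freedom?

df = n₁ + n₂ − 2 = 15 + 7 − 2 = 20

degrees of freedom = 20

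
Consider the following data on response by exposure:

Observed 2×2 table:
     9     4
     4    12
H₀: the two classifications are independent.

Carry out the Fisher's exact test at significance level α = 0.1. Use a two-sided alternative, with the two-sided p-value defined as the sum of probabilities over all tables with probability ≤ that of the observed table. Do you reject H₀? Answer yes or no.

reject H₀: yes

Margins: r₁=13, r₂=16, c₁=13, c₂=16, n=29
p_obs = C(13,9)·C(16,4)/C(29,13); sum pmf over tables with pmf ≤ p_obs
p-value (two-sided) = 0.02705
At α=0.1: p < α → reject H₀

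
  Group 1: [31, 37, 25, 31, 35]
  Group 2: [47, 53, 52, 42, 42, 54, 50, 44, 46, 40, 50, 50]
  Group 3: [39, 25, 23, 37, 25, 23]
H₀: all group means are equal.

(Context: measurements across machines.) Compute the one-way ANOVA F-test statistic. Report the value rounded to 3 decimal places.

test statistic = 29.677

Group means [31.80, 47.50, 28.67], grand mean 39.174
SSB = Σnᵢ(x̄ᵢ−x̄)² = 1766.171; SSW = ΣΣ(x−x̄ᵢ)² = 595.133
MSB = 1766.171/2 = 883.0855; MSW = 595.133/20 = 29.7567
F = MSB/MSW = 29.6769
df = (2, 20)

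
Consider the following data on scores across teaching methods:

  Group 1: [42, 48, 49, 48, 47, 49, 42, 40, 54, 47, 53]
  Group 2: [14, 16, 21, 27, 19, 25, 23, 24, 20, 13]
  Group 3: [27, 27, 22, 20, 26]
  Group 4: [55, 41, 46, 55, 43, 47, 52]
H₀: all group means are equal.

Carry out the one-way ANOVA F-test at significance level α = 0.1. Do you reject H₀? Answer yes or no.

Group means [47.18, 20.20, 24.40, 48.43], grand mean 35.818
SSB = Σnᵢ(x̄ᵢ−x̄)² = 5624.758; SSW = ΣΣ(x−x̄ᵢ)² = 628.151
MSB = 5624.758/3 = 1874.9195; MSW = 628.151/29 = 21.6604
F = MSB/MSW = 86.5599
df = (3, 29)
p-value (upper-tail) = 0.00000
At α=0.1: p < α → reject H₀

reject H₀: yes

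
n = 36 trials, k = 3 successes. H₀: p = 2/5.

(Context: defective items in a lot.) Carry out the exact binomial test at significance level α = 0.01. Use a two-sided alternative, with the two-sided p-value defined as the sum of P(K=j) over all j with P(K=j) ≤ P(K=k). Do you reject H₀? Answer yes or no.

reject H₀: yes

Exact binomial: n=36, k=3, p₀=2/5=0.4000
P(X=j) = C(n,j)·p₀^j·(1−p₀)^(n−j); p = Σ P(X=j) over j with P(X=j) ≤ P(X=3)
p-value (two-sided) = 0.00005
At α=0.01: p < α → reject H₀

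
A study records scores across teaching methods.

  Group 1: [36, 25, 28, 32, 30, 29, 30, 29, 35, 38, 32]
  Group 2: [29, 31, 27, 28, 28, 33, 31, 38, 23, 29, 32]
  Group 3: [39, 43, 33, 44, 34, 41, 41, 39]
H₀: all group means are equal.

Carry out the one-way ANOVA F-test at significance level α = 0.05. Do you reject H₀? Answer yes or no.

reject H₀: yes

Group means [31.27, 29.91, 39.25], grand mean 32.900
SSB = Σnᵢ(x̄ᵢ−x̄)² = 450.109; SSW = ΣΣ(x−x̄ᵢ)² = 402.591
MSB = 450.109/2 = 225.0545; MSW = 402.591/27 = 14.9108
F = MSB/MSW = 15.0934
df = (2, 27)
p-value (upper-tail) = 0.00004
At α=0.05: p < α → reject H₀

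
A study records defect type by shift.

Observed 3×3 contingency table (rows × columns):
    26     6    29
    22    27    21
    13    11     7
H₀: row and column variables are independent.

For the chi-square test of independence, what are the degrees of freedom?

degrees of freedom = 4

df = (r−1)(c−1) = (3−1)·(3−1) = 4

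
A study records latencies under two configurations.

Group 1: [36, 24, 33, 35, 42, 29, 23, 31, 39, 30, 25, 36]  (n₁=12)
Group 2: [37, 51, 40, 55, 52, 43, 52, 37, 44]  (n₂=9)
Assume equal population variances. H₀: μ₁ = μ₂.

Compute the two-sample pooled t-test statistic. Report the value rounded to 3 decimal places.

test statistic = -4.845

x̄₁=31.917, s₁=6.022, n₁=12
x̄₂=45.667, s₂=6.964, n₂=9
s_p² = [11·6.022² + 8·6.964²]/19 = 41.4167
SE = √(s_p²·(1/12+1/9)) = 2.8378
t = (31.917−45.667)/2.8378 = -4.8453
df = 19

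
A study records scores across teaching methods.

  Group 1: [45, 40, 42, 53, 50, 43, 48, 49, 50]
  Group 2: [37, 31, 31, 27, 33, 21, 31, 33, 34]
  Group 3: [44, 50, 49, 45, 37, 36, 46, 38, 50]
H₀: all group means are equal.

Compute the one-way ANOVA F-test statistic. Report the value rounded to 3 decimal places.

Group means [46.67, 30.89, 43.89], grand mean 40.481
SSB = Σnᵢ(x̄ᵢ−x̄)² = 1276.963; SSW = ΣΣ(x−x̄ᵢ)² = 571.778
MSB = 1276.963/2 = 638.4815; MSW = 571.778/24 = 23.8241
F = MSB/MSW = 26.7998
df = (2, 24)

test statistic = 26.800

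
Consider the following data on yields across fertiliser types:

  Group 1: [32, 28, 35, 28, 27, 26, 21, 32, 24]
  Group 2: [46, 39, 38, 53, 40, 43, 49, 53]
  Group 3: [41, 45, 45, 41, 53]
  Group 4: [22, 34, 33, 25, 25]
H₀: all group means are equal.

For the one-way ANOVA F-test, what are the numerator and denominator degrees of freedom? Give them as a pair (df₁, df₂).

degrees of freedom = [3, 23]

k = 4 groups, N = 27 total
df = (k−1, N−k) = (4−1, 27−4) = (3, 23)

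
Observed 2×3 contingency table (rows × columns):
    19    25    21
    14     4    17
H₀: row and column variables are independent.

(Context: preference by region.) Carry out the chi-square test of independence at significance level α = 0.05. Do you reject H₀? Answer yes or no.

reject H₀: yes

Row totals [65, 35], col totals [33, 29, 38], n=100
χ² = (19−21.45)²/21.45 + (25−18.85)²/18.85 + (21−24.70)²/24.70 + (14−11.55)²/11.55 + (4−10.15)²/10.15 + (17−13.30)²/13.30 = 8.1160
df = 2
p-value (upper-tail) = 0.01728
At α=0.05: p < α → reject H₀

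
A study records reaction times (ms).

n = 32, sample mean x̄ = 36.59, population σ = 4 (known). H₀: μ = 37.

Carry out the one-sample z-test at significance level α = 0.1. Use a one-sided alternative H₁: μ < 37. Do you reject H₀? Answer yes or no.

reject H₀: no

SE = σ/√n = 4/√32 = 0.7071
z = (x̄−μ₀)/SE = (36.59−37)/0.7071 = -0.5798
p-value (one-sided, H₁ less) = 0.28102
At α=0.1: p ≥ α → fail to reject H₀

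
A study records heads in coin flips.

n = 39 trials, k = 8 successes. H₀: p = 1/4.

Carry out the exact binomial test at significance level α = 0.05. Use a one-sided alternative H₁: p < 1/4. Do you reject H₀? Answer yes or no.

Exact binomial: n=39, k=8, p₀=1/4=0.2500
P(X≤8) from Σ C(n,i)·p₀^i·(1−p₀)^(n−i)
p-value (one-sided, H₁ less) = 0.33127
At α=0.05: p ≥ α → fail to reject H₀

reject H₀: no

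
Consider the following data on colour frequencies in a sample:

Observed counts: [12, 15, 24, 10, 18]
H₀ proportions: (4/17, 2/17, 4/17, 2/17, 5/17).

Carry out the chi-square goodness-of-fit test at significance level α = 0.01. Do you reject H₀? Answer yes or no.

n = 79; E_i = n·p_i = [18.59, 9.29, 18.59, 9.29, 23.24]
χ² = (12−18.59)²/18.59 + (15−9.29)²/9.29 + (24−18.59)²/18.59 + (10−9.29)²/9.29 + (18−23.24)²/23.24 = 8.6468
df = 4
p-value (upper-tail) = 0.07056
At α=0.01: p ≥ α → fail to reject H₀

reject H₀: no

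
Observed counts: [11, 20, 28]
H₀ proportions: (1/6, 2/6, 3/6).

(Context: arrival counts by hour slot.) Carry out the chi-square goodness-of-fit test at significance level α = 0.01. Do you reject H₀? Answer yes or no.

n = 59; E_i = n·p_i = [9.83, 19.67, 29.50]
χ² = (11−9.83)²/9.83 + (20−19.67)²/19.67 + (28−29.50)²/29.50 = 0.2203
df = 2
p-value (upper-tail) = 0.89568
At α=0.01: p ≥ α → fail to reject H₀

reject H₀: no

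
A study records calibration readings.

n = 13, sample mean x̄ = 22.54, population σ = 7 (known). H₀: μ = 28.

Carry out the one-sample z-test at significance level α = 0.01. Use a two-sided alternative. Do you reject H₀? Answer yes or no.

SE = σ/√n = 7/√13 = 1.9415
z = (x̄−μ₀)/SE = (22.54−28)/1.9415 = -2.8123
p-value (two-sided) = 0.00492
At α=0.01: p < α → reject H₀

reject H₀: yes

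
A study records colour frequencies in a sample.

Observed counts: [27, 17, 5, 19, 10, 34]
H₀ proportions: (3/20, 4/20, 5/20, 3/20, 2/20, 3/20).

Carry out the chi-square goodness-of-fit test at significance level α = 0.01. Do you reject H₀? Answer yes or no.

n = 112; E_i = n·p_i = [16.80, 22.40, 28.00, 16.80, 11.20, 16.80]
χ² = (27−16.80)²/16.80 + (17−22.40)²/22.40 + (5−28.00)²/28.00 + (19−16.80)²/16.80 + (10−11.20)²/11.20 + (34−16.80)²/16.80 = 44.4137
df = 5
p-value (upper-tail) = 0.00000
At α=0.01: p < α → reject H₀

reject H₀: yes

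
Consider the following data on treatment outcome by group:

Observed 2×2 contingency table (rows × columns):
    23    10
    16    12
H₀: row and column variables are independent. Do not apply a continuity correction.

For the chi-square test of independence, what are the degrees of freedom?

df = (r−1)(c−1) = (2−1)·(2−1) = 1

degrees of freedom = 1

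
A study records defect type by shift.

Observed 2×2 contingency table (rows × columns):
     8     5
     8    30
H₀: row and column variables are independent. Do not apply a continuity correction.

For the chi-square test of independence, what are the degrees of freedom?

df = (r−1)(c−1) = (2−1)·(2−1) = 1

degrees of freedom = 1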